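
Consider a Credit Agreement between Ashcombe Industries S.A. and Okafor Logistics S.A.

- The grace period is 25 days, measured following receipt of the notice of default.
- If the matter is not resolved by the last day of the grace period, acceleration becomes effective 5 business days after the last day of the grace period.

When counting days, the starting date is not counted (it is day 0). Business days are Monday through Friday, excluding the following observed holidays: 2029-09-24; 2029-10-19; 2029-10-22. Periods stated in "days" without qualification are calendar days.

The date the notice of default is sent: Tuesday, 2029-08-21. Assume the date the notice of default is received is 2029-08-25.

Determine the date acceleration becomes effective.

Adding 25 calendar days to 2029-08-25 gives 2029-09-19, which is the last day of the grace period.
The date acceleration becomes effective: 5 business days after Wednesday, 2029-09-19, skipping weekends and the listed holiday on Sep 24 — Sep 20, Sep 21, Sep 25, Sep 26, Sep 27 — lands on Thursday, 2029-09-27.

2029-09-27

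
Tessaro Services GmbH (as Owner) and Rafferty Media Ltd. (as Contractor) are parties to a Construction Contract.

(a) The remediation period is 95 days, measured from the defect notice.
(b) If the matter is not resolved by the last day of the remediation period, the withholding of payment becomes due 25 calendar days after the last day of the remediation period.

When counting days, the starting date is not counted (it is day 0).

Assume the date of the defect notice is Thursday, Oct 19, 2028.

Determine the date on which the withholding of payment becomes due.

Feb 16, 2029

The last day of the remediation period: Oct 19, 2028 + 95 days = Jan 22, 2029.
Adding 25 calendar days to Jan 22, 2029 gives Feb 16, 2029, which is the date on which the withholding of payment becomes due.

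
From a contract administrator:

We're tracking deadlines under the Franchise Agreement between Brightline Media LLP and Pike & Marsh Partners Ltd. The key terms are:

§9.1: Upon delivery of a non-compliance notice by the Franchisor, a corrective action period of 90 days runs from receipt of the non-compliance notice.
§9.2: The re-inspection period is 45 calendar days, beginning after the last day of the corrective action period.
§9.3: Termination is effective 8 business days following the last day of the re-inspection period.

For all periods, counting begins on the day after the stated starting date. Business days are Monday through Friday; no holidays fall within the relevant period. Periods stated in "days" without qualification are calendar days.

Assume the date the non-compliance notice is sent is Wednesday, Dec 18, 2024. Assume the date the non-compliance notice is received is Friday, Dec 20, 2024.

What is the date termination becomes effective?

May 14, 2025

The last day of the corrective action period: Dec 20, 2024 + 90 days = Mar 20, 2025.
The last day of the re-inspection period: 45 calendar days after Mar 20, 2025 is May 4, 2025.
The date termination becomes effective: 8 business days after Sunday, May 4, 2025, skipping weekends — May 5, May 6, May 7, May 8, May 9, May 12, May 13, May 14 — lands on Wednesday, May 14, 2025.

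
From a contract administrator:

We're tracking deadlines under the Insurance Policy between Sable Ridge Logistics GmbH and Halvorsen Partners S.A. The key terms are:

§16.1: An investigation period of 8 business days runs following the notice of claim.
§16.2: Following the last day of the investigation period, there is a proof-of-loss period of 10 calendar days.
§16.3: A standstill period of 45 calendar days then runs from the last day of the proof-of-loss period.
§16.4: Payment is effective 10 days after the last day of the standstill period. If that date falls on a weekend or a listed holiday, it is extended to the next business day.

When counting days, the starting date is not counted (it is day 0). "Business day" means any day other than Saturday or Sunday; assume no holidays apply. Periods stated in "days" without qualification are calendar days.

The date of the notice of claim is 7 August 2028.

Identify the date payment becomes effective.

23 October 2028

The last day of the investigation period: 8 business days after Monday, 7 August 2028, skipping weekends — Aug 8, Aug 9, Aug 10, Aug 11, Aug 14, Aug 15, Aug 16, Aug 17 — lands on Thursday, 17 August 2028.
The last day of the proof-of-loss period: 10 calendar days after 17 August 2028 is 27 August 2028.
Adding 45 calendar days to 27 August 2028 gives 11 October 2028, which is the last day of the standstill period.
The date payment becomes effective: 10 calendar days after 11 October 2028 is 21 October 2028. That falls on a Saturday, so it rolls to the next business day, Monday, 23 October 2028.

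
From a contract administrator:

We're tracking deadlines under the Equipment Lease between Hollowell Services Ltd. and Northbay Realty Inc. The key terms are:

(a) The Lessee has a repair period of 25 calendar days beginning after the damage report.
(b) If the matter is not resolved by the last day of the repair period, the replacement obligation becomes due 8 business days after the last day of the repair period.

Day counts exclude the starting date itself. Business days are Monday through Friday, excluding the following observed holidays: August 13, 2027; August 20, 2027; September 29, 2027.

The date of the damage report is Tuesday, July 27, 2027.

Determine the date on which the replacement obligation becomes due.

Adding 25 calendar days to July 27, 2027 gives August 21, 2027, which is the last day of the repair period.
From Saturday, August 21, 2027, 8 business days (Aug 23, Aug 24, Aug 25, Aug 26, Aug 27, Aug 30, Aug 31, Sep 1, skipping weekends) brings us to Wednesday, September 1, 2027, which is the date on which the replacement obligation becomes due.

September 1, 2027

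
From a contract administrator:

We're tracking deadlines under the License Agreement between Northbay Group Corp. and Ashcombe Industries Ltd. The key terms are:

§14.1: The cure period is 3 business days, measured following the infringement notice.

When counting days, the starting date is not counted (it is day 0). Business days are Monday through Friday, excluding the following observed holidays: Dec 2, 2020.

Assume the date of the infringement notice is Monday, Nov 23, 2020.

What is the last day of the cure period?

From Monday, Nov 23, 2020, 3 business days (Nov 24, Nov 25, Nov 26, skipping weekends) brings us to Thursday, Nov 26, 2020, which is the last day of the cure period.

Nov 26, 2020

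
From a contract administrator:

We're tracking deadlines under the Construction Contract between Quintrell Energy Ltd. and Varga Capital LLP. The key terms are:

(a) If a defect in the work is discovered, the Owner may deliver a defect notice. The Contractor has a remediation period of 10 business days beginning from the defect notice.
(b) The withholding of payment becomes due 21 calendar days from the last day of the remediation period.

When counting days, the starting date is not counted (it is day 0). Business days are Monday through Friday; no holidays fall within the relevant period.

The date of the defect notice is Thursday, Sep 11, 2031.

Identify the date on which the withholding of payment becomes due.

From Thursday, Sep 11, 2031, 10 business days (Sep 12, Sep 15, Sep 16, Sep 17, Sep 18, Sep 19, Sep 22, Sep 23, Sep 24, Sep 25, skipping weekends) brings us to Thursday, Sep 25, 2031, which is the last day of the remediation period.
The date on which the withholding of payment becomes due: 21 calendar days after Sep 25, 2031 is Oct 16, 2031.

Oct 16, 2031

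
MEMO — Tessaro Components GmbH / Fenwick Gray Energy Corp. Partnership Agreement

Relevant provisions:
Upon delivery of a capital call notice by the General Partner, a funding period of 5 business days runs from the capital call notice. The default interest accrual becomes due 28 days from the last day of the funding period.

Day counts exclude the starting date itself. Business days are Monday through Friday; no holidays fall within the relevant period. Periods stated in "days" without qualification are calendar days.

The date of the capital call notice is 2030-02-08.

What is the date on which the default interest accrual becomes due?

From Friday, 2030-02-08, 5 business days (Feb 11, Feb 12, Feb 13, Feb 14, Feb 15, skipping weekends) brings us to Friday, 2030-02-15, which is the last day of the funding period.
The date on which the default interest accrual becomes due: 28 calendar days after 2030-02-15 is 2030-03-15.

2030-03-15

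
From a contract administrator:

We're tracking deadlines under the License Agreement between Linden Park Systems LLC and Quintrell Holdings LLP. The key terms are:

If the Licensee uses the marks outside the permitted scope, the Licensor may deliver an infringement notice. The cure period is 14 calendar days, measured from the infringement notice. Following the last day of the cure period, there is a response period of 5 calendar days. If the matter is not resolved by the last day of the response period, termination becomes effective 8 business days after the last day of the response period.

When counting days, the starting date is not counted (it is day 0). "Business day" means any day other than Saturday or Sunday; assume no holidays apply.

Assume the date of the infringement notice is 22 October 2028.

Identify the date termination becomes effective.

22 November 2028

The last day of the cure period: 22 October 2028 + 14 days = 5 November 2028.
The last day of the response period: 5 November 2028 + 5 days = 10 November 2028.
The date termination becomes effective: counting 8 business days from Friday, 10 November 2028 (Nov 13, Nov 14, Nov 15, Nov 16, Nov 17, Nov 20, Nov 21, Nov 22, skipping weekends) reaches Wednesday, 22 November 2028.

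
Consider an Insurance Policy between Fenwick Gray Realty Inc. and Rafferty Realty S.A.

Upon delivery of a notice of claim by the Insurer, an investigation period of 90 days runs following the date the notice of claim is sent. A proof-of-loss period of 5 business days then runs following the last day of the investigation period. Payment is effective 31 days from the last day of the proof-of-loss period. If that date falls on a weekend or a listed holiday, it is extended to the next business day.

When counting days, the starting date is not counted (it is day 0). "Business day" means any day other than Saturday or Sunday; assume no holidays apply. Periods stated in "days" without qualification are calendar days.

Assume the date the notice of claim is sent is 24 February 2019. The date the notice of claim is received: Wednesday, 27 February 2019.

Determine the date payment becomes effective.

The last day of the investigation period: 90 calendar days after 24 February 2019 is 25 May 2019.
The last day of the proof-of-loss period: counting 5 business days from Saturday, 25 May 2019 (May 27, May 28, May 29, May 30, May 31, skipping weekends) reaches Friday, 31 May 2019.
The date payment becomes effective: 31 calendar days after 31 May 2019 is 1 July 2019. 1 July 2019 is a Monday, so no roll-forward applies.

1 July 2019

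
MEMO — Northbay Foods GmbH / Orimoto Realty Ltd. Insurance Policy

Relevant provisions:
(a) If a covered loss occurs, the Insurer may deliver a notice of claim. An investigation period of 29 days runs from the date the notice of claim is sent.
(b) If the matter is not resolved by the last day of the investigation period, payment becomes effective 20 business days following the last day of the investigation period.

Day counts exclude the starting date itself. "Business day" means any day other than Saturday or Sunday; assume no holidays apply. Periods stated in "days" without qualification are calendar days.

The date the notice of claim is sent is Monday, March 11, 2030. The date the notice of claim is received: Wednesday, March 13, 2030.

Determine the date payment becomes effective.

May 7, 2030

The last day of the investigation period: March 11, 2030 + 29 days = April 9, 2030.
From Tuesday, April 9, 2030, 20 business days (Apr 10, Apr 11, Apr 12, Apr 15, …, May 3, May 6, May 7, skipping weekends) brings us to Tuesday, May 7, 2030, which is the date payment becomes effective.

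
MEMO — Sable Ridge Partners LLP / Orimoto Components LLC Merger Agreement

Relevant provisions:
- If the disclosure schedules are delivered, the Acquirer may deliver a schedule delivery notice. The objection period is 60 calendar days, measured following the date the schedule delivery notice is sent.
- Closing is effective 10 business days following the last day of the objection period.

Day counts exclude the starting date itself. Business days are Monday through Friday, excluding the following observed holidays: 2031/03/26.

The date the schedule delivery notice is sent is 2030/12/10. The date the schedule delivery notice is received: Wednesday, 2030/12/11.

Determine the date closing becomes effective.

The last day of the objection period: 2030/12/10 + 60 days = 2031/02/08.
From Saturday, 2031/02/08, 10 business days (Feb 10, Feb 11, Feb 12, Feb 13, Feb 14, Feb 17, Feb 18, Feb 19, Feb 20, Feb 21, skipping weekends) brings us to Friday, 2031/02/21, which is the date closing becomes effective.

2031/02/21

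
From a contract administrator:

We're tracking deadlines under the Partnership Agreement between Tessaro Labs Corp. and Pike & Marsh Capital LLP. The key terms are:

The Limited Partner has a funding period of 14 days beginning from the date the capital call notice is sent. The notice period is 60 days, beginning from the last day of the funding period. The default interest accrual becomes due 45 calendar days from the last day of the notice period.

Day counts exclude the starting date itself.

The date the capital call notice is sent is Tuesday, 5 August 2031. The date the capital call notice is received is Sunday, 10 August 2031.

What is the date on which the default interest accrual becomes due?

The last day of the funding period: 5 August 2031 + 14 days = 19 August 2031.
The last day of the notice period: 60 calendar days after 19 August 2031 is 18 October 2031.
The date on which the default interest accrual becomes due: 18 October 2031 + 45 days = 2 December 2031.

2 December 2031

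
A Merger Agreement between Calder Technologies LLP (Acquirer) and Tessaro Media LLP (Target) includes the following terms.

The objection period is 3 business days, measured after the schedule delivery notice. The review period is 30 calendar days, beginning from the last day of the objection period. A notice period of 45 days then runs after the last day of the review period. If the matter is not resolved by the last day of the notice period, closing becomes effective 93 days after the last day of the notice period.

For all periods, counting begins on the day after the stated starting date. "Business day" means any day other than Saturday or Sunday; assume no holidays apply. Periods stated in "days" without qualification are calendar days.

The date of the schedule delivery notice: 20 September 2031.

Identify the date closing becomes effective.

The last day of the objection period: 3 business days after Saturday, 20 September 2031, skipping weekends — Sep 22, Sep 23, Sep 24 — lands on Wednesday, 24 September 2031.
The last day of the review period: 24 September 2031 + 30 days = 24 October 2031.
The last day of the notice period: 45 calendar days after 24 October 2031 is 8 December 2031.
The date closing becomes effective: 93 calendar days after 8 December 2031 is 10 March 2032.

10 March 2032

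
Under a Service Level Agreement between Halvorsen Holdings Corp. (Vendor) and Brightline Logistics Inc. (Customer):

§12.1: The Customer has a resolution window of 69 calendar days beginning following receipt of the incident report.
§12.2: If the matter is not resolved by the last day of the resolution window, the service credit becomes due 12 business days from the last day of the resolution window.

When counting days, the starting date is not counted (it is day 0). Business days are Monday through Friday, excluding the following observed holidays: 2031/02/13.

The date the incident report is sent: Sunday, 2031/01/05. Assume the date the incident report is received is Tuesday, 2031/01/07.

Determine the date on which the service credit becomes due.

2031/04/02

Adding 69 calendar days to 2031/01/07 gives 2031/03/17, which is the last day of the resolution window.
From Monday, 2031/03/17, 12 business days (Mar 18, Mar 19, Mar 20, Mar 21, …, Mar 31, Apr 1, Apr 2, skipping weekends) brings us to Wednesday, 2031/04/02, which is the date on which the service credit becomes due.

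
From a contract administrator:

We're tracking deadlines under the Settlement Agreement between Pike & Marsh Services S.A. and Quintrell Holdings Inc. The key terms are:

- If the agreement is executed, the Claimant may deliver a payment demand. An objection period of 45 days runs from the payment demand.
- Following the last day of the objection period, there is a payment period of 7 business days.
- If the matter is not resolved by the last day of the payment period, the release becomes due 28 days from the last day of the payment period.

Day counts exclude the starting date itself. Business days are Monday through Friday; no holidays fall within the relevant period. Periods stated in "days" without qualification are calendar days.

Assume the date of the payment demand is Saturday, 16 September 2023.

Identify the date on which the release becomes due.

7 December 2023

Adding 45 calendar days to 16 September 2023 gives 31 October 2023, which is the last day of the objection period.
From Tuesday, 31 October 2023, 7 business days (Nov 1, Nov 2, Nov 3, Nov 6, Nov 7, Nov 8, Nov 9, skipping weekends) brings us to Thursday, 9 November 2023, which is the last day of the payment period.
Adding 28 calendar days to 9 November 2023 gives 7 December 2023, which is the date on which the release becomes due.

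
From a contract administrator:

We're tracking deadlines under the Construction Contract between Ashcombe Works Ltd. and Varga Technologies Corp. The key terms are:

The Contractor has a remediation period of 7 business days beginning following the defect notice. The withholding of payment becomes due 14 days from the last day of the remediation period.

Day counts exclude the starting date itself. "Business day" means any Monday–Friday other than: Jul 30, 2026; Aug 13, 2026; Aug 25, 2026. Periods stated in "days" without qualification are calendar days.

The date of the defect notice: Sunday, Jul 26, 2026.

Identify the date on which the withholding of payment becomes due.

The last day of the remediation period: 7 business days after Sunday, Jul 26, 2026, skipping weekends and the listed holiday on Jul 30 — Jul 27, Jul 28, Jul 29, Jul 31, Aug 3, Aug 4, Aug 5 — lands on Wednesday, Aug 5, 2026.
The date on which the withholding of payment becomes due: 14 calendar days after Aug 5, 2026 is Aug 19, 2026.

Aug 19, 2026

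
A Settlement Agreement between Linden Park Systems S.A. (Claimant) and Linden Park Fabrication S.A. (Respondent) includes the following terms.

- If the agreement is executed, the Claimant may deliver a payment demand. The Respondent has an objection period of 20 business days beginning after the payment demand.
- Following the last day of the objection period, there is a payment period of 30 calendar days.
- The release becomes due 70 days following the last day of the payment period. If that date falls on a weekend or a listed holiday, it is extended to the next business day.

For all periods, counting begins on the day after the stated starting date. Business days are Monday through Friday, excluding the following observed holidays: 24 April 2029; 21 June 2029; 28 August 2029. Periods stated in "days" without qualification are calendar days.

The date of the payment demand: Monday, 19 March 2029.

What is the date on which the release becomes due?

The last day of the objection period: 20 business days after Monday, 19 March 2029, skipping weekends — Mar 20, Mar 21, Mar 22, Mar 23, …, Apr 12, Apr 13, Apr 16 — lands on Monday, 16 April 2029.
The last day of the payment period: 16 April 2029 + 30 days = 16 May 2029.
The date on which the release becomes due: 16 May 2029 + 70 days = 25 July 2029. 25 July 2029 is a Wednesday and is not a listed holiday, so no roll-forward applies.

25 July 2029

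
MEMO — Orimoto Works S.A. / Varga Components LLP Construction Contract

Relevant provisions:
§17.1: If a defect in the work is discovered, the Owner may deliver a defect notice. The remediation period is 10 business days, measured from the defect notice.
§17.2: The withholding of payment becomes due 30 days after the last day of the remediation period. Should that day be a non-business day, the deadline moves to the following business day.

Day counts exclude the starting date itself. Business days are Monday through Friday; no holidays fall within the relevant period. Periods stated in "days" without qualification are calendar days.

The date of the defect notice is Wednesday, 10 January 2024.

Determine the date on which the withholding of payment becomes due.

The last day of the remediation period: 10 business days after Wednesday, 10 January 2024, skipping weekends — Jan 11, Jan 12, Jan 15, Jan 16, Jan 17, Jan 18, Jan 19, Jan 22, Jan 23, Jan 24 — lands on Wednesday, 24 January 2024.
The date on which the withholding of payment becomes due: 24 January 2024 + 30 days = 23 February 2024. 23 February 2024 is a Friday, so no roll-forward applies.

23 February 2024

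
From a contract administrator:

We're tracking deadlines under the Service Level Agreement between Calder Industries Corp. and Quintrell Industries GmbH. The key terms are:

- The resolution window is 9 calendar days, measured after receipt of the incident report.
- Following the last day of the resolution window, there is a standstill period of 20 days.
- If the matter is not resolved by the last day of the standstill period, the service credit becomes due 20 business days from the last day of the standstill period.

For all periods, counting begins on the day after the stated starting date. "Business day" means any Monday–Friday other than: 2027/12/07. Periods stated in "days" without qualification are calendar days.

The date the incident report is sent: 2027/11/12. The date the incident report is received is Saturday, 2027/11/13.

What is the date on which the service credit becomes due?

2028/01/07

Adding 9 calendar days to 2027/11/13 gives 2027/11/22, which is the last day of the resolution window.
Adding 20 calendar days to 2027/11/22 gives 2027/12/12, which is the last day of the standstill period.
From Sunday, 2027/12/12, 20 business days (Dec 13, Dec 14, Dec 15, Dec 16, …, Jan 5, Jan 6, Jan 7, skipping weekends) brings us to Friday, 2028/01/07, which is the date on which the service credit becomes due.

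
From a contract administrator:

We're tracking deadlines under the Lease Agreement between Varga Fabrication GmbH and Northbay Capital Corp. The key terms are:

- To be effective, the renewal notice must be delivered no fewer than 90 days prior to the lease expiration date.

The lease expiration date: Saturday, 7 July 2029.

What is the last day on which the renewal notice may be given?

Counting back 90 calendar days from 7 July 2029 gives 8 April 2029.

8 April 2029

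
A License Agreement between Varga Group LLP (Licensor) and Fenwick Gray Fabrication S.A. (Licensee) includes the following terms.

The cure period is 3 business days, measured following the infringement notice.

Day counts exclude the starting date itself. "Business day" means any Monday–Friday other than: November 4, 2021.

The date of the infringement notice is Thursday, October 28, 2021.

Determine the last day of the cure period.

November 2, 2021

The last day of the cure period: counting 3 business days from Thursday, October 28, 2021 (Oct 29, Nov 1, Nov 2, skipping weekends) reaches Tuesday, November 2, 2021.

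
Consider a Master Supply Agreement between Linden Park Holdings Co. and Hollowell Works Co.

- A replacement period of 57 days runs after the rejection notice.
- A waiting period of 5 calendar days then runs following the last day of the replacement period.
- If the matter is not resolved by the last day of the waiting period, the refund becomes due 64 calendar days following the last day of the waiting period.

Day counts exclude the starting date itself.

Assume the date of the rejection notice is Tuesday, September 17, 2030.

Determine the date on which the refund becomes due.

The last day of the replacement period: September 17, 2030 + 57 days = November 13, 2030.
Adding 5 calendar days to November 13, 2030 gives November 18, 2030, which is the last day of the waiting period.
The date on which the refund becomes due: November 18, 2030 + 64 days = January 21, 2031.

January 21, 2031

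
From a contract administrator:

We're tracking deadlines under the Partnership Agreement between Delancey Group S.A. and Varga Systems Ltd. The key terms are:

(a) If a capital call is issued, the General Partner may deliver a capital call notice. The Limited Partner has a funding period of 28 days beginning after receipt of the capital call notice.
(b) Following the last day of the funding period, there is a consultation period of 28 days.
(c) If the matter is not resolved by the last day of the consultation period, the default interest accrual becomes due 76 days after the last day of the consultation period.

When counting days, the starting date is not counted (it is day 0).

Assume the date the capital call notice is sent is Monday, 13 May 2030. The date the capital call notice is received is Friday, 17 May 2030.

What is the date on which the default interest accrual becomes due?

26 September 2030

The last day of the funding period: 17 May 2030 + 28 days = 14 June 2030.
The last day of the consultation period: 14 June 2030 + 28 days = 12 July 2030.
Adding 76 calendar days to 12 July 2030 gives 26 September 2030, which is the date on which the default interest accrual becomes due.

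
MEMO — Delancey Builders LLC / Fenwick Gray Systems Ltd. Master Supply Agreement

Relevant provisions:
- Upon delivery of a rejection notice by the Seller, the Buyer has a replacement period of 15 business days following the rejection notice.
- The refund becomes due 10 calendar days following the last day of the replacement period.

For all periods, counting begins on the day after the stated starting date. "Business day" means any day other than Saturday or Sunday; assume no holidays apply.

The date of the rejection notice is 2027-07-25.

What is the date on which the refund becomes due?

2027-08-23

The last day of the replacement period: 15 business days after Sunday, 2027-07-25, skipping weekends — Jul 26, Jul 27, Jul 28, Jul 29, …, Aug 11, Aug 12, Aug 13 — lands on Friday, 2027-08-13.
The date on which the refund becomes due: 10 calendar days after 2027-08-13 is 2027-08-23.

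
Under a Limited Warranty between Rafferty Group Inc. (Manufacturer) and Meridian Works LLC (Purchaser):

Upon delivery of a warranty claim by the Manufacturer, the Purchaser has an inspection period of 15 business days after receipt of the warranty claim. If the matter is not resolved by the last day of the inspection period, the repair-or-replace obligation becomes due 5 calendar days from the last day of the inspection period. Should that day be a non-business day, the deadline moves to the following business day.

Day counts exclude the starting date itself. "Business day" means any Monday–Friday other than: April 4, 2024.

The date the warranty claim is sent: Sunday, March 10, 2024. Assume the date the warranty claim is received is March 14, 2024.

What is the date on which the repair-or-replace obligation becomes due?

From Thursday, March 14, 2024, 15 business days (Mar 15, Mar 18, Mar 19, Mar 20, …, Apr 2, Apr 3, Apr 5, skipping weekends and the listed holiday on Apr 4) brings us to Friday, April 5, 2024, which is the last day of the inspection period.
The date on which the repair-or-replace obligation becomes due: April 5, 2024 + 5 days = April 10, 2024. April 10, 2024 is a Wednesday and is not a listed holiday, so no roll-forward applies.

April 10, 2024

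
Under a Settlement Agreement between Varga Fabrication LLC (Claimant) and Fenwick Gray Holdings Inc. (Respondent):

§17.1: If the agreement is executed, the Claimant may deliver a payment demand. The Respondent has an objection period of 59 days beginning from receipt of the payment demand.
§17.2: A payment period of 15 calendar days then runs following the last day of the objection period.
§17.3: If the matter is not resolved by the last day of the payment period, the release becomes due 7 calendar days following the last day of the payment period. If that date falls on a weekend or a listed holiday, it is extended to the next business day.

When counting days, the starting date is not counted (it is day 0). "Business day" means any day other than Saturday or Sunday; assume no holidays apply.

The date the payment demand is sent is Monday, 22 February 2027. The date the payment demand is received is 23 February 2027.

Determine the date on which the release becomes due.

Adding 59 calendar days to 23 February 2027 gives 23 April 2027, which is the last day of the objection period.
The last day of the payment period: 23 April 2027 + 15 days = 8 May 2027.
The date on which the release becomes due: 7 calendar days after 8 May 2027 is 15 May 2027. That falls on a Saturday, so it rolls to the next business day, Monday, 17 May 2027.

17 May 2027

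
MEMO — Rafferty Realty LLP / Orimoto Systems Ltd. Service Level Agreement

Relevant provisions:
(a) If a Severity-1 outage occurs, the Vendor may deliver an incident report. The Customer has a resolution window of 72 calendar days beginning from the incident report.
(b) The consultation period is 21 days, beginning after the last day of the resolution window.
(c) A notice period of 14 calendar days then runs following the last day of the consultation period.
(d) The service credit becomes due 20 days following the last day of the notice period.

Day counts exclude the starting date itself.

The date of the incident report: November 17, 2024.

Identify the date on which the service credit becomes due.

The last day of the resolution window: 72 calendar days after November 17, 2024 is January 28, 2025.
The last day of the consultation period: 21 calendar days after January 28, 2025 is February 18, 2025.
Adding 14 calendar days to February 18, 2025 gives March 4, 2025, which is the last day of the notice period.
The date on which the service credit becomes due: March 4, 2025 + 20 days = March 24, 2025.

March 24, 2025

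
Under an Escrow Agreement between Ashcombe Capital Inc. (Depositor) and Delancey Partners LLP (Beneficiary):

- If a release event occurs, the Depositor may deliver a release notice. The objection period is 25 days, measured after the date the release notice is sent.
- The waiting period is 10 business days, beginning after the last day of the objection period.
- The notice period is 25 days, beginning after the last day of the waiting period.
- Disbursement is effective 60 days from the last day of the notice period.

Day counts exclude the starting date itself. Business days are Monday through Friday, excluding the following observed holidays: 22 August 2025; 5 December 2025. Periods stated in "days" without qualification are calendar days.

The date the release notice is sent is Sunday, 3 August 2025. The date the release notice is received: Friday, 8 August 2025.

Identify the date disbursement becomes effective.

The last day of the objection period: 25 calendar days after 3 August 2025 is 28 August 2025.
The last day of the waiting period: 10 business days after Thursday, 28 August 2025, skipping weekends — Aug 29, Sep 1, Sep 2, Sep 3, Sep 4, Sep 5, Sep 8, Sep 9, Sep 10, Sep 11 — lands on Thursday, 11 September 2025.
The last day of the notice period: 25 calendar days after 11 September 2025 is 6 October 2025.
The date disbursement becomes effective: 60 calendar days after 6 October 2025 is 5 December 2025.

5 December 2025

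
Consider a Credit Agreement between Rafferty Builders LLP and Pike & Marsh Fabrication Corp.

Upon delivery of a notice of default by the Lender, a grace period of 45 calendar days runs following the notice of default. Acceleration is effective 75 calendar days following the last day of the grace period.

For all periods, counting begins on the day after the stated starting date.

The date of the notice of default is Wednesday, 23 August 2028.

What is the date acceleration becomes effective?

21 December 2028

The last day of the grace period: 23 August 2028 + 45 days = 7 October 2028.
The date acceleration becomes effective: 75 calendar days after 7 October 2028 is 21 December 2028.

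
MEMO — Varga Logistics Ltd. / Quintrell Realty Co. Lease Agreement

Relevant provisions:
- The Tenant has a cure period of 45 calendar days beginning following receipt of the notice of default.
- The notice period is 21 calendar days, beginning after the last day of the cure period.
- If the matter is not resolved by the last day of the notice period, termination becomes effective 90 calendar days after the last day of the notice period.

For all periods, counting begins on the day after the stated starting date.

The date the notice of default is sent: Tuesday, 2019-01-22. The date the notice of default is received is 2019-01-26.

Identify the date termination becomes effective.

2019-07-01

The last day of the cure period: 2019-01-26 + 45 days = 2019-03-12.
The last day of the notice period: 21 calendar days after 2019-03-12 is 2019-04-02.
The date termination becomes effective: 90 calendar days after 2019-04-02 is 2019-07-01.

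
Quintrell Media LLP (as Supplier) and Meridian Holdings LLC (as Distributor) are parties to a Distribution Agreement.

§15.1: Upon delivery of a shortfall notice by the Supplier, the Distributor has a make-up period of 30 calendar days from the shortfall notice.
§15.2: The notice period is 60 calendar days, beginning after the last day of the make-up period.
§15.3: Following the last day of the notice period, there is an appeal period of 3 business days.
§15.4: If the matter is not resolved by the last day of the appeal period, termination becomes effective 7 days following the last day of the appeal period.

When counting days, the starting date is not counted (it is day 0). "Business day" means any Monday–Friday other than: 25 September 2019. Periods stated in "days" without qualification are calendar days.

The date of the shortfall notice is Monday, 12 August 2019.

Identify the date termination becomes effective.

20 November 2019

Adding 30 calendar days to 12 August 2019 gives 11 September 2019, which is the last day of the make-up period.
The last day of the notice period: 11 September 2019 + 60 days = 10 November 2019.
The last day of the appeal period: 3 business days after Sunday, 10 November 2019, skipping weekends — Nov 11, Nov 12, Nov 13 — lands on Wednesday, 13 November 2019.
Adding 7 calendar days to 13 November 2019 gives 20 November 2019, which is the date termination becomes effective.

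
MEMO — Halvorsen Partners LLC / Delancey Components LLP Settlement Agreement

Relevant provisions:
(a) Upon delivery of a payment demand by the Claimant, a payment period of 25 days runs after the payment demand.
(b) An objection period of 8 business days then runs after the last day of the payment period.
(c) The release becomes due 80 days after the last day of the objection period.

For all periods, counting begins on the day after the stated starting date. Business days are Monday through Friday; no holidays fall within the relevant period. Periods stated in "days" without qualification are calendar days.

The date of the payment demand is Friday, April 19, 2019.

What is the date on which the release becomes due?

The last day of the payment period: 25 calendar days after April 19, 2019 is May 14, 2019.
From Tuesday, May 14, 2019, 8 business days (May 15, May 16, May 17, May 20, May 21, May 22, May 23, May 24, skipping weekends) brings us to Friday, May 24, 2019, which is the last day of the objection period.
Adding 80 calendar days to May 24, 2019 gives August 12, 2019, which is the date on which the release becomes due.

August 12, 2019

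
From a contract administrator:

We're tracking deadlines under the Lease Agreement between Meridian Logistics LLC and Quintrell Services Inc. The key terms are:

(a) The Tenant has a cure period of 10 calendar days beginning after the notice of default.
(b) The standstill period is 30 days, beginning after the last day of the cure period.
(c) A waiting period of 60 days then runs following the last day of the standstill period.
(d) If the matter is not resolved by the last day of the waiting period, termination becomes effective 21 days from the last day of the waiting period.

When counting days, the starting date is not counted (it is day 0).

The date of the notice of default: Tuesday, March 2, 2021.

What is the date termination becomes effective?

July 1, 2021

The last day of the cure period: March 2, 2021 + 10 days = March 12, 2021.
Adding 30 calendar days to March 12, 2021 gives April 11, 2021, which is the last day of the standstill period.
Adding 60 calendar days to April 11, 2021 gives June 10, 2021, which is the last day of the waiting period.
The date termination becomes effective: 21 calendar days after June 10, 2021 is July 1, 2021.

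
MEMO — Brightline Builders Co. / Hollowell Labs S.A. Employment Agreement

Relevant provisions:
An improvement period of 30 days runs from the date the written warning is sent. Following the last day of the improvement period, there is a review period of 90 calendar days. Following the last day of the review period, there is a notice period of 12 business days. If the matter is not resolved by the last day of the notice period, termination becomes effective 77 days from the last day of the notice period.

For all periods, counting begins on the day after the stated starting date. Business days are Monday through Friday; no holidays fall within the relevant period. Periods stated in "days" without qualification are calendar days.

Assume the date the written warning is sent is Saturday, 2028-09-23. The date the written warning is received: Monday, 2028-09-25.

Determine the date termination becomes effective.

2029-04-24

The last day of the improvement period: 2028-09-23 + 30 days = 2028-10-23.
The last day of the review period: 2028-10-23 + 90 days = 2029-01-21.
The last day of the notice period: 12 business days after Sunday, 2029-01-21, skipping weekends — Jan 22, Jan 23, Jan 24, Jan 25, …, Feb 2, Feb 5, Feb 6 — lands on Tuesday, 2029-02-06.
The date termination becomes effective: 2029-02-06 + 77 days = 2029-04-24.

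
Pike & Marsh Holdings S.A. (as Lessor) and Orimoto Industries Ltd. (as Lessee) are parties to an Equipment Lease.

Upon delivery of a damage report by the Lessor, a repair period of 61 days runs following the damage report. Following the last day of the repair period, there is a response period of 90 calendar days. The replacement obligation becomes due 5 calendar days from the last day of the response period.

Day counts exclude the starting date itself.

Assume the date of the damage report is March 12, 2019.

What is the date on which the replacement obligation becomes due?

The last day of the repair period: March 12, 2019 + 61 days = May 12, 2019.
The last day of the response period: 90 calendar days after May 12, 2019 is August 10, 2019.
Adding 5 calendar days to August 10, 2019 gives August 15, 2019, which is the date on which the replacement obligation becomes due.

August 15, 2019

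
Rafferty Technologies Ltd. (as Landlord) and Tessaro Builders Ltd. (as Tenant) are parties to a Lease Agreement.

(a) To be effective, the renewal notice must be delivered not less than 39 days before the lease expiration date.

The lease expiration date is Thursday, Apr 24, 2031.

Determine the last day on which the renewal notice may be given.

Apr 24, 2031 minus 39 days is Mar 16, 2031.

Mar 16, 2031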